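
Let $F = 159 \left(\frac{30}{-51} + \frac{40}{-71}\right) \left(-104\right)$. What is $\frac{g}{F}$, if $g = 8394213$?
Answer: $\frac{3377271697}{7661680} \approx 440.8$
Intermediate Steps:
$F = \frac{22985040}{1207}$ ($F = 159 \left(30 \left(- \frac{1}{51}\right) + 40 \left(- \frac{1}{71}\right)\right) \left(-104\right) = 159 \left(- \frac{10}{17} - \frac{40}{71}\right) \left(-104\right) = 159 \left(- \frac{1390}{1207}\right) \left(-104\right) = \left(- \frac{221010}{1207}\right) \left(-104\right) = \frac{22985040}{1207} \approx 19043.0$)
$\frac{g}{F} = \frac{8394213}{\frac{22985040}{1207}} = 8394213 \cdot \frac{1207}{22985040} = \frac{3377271697}{7661680}$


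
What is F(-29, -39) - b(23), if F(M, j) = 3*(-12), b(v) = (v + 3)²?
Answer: -712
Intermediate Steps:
b(v) = (3 + v)²
F(M, j) = -36
F(-29, -39) - b(23) = -36 - (3 + 23)² = -36 - 1*26² = -36 - 1*676 = -36 - 676 = -712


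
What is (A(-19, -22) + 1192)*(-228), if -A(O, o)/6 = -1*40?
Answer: -326496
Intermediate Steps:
A(O, o) = 240 (A(O, o) = -(-6)*40 = -6*(-40) = 240)
(A(-19, -22) + 1192)*(-228) = (240 + 1192)*(-228) = 1432*(-228) = -326496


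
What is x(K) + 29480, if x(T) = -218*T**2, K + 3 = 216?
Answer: -9860962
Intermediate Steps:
K = 213 (K = -3 + 216 = 213)
x(K) + 29480 = -218*213**2 + 29480 = -218*45369 + 29480 = -9890442 + 29480 = -9860962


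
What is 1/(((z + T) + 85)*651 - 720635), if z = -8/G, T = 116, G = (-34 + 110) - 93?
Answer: -17/10021120 ≈ -1.6964e-6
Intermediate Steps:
G = -17 (G = 76 - 93 = -17)
z = 8/17 (z = -8/(-17) = -8*(-1/17) = 8/17 ≈ 0.47059)
1/(((z + T) + 85)*651 - 720635) = 1/(((8/17 + 116) + 85)*651 - 720635) = 1/((1980/17 + 85)*651 - 720635) = 1/((3425/17)*651 - 720635) = 1/(2229675/17 - 720635) = 1/(-10021120/17) = -17/10021120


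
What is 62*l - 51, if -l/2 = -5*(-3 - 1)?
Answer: -2531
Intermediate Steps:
l = -40 (l = -(-10)*(-3 - 1) = -(-10)*(-4) = -2*20 = -40)
62*l - 51 = 62*(-40) - 51 = -2480 - 51 = -2531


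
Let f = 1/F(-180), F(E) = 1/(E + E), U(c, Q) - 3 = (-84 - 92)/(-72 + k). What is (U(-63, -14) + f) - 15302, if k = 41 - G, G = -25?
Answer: -46889/3 ≈ -15630.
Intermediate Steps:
k = 66 (k = 41 - 1*(-25) = 41 + 25 = 66)
U(c, Q) = 97/3 (U(c, Q) = 3 + (-84 - 92)/(-72 + 66) = 3 - 176/(-6) = 3 - 176*(-1/6) = 3 + 88/3 = 97/3)
F(E) = 1/(2*E)
f = -360 (f = 1/((1/2)/(-180)) = 1/((1/2)*(-1/180)) = 1/(-1/360) = -360)
(U(-63, -14) + f) - 15302 = (97/3 - 360) - 15302 = -983/3 - 15302 = -46889/3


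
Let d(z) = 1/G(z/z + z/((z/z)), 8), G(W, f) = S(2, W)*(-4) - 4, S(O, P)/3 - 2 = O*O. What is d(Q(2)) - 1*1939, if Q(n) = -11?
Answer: -147365/76 ≈ -1939.0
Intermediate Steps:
S(O, P) = 6 + 3*O² (S(O, P) = 6 + 3*(O*O) = 6 + 3*O²)
G(W, f) = -76 (G(W, f) = (6 + 3*2²)*(-4) - 4 = (6 + 3*4)*(-4) - 4 = (6 + 12)*(-4) - 4 = 18*(-4) - 4 = -72 - 4 = -76)
d(z) = -1/76 (d(z) = 1/(-76) = -1/76)
d(Q(2)) - 1*1939 = -1/76 - 1*1939 = -1/76 - 1939 = -147365/76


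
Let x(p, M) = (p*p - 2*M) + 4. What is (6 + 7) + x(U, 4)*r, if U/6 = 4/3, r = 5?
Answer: 313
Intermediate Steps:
U = 8 (U = 6*(4/3) = 8)
x(p, M) = 4 + p² - 2*M (x(p, M) = (p² - 2*M) + 4 = 4 + p² - 2*M)
(6 + 7) + x(U, 4)*r = (6 + 7) + (4 + 8² - 2*4)*5 = 13 + (4 + 64 - 8)*5 = 13 + 60*5 = 13 + 300 = 313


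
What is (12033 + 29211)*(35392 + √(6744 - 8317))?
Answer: 1459707648 + 453684*I*√13 ≈ 1.4597e+9 + 1.6358e+6*I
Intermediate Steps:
(12033 + 29211)*(35392 + √(6744 - 8317)) = 41244*(35392 + √(-1573)) = 41244*(35392 + 11*I*√13) = 1459707648 + 453684*I*√13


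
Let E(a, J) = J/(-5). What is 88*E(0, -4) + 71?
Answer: 707/5 ≈ 141.40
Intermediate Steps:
E(a, J) = -J/5 (E(a, J) = J*(-1/5) = -J/5)
88*E(0, -4) + 71 = 88*(-1/5*(-4)) + 71 = 88*(4/5) + 71 = 352/5 + 71 = 707/5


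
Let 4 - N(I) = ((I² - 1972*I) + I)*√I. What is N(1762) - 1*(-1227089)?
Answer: 1227093 + 368258*√1762 ≈ 1.6685e+7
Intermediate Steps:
N(I) = 4 - √I*(I² - 1971*I) (N(I) = 4 - ((I² - 1972*I) + I)*√I = 4 - (I² - 1971*I)*√I = 4 - √I*(I² - 1971*I))
N(1762) - 1*(-1227089) = (4 - 1762^(5/2) + 1971*1762^(3/2)) - 1*(-1227089) = (4 - 3104644*√1762 + 1971*(1762*√1762)) + 1227089 = (4 - 3104644*√1762 + 3472902*√1762) + 1227089 = (4 + 368258*√1762) + 1227089 = 1227093 + 368258*√1762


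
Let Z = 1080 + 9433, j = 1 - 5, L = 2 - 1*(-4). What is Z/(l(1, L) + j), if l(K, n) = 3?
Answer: -10513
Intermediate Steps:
L = 6 (L = 2 + 4 = 6)
j = -4
Z = 10513
Z/(l(1, L) + j) = 10513/(3 - 4) = 10513/(-1) = 10513*(-1) = -10513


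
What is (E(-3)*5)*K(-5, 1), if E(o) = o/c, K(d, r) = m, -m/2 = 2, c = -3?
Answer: -20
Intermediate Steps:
m = -4 (m = -2*2 = -4)
K(d, r) = -4
E(o) = -o/3 (E(o) = o/(-3) = o*(-1/3) = -o/3)
(E(-3)*5)*K(-5, 1) = (-1/3*(-3)*5)*(-4) = (1*5)*(-4) = 5*(-4) = -20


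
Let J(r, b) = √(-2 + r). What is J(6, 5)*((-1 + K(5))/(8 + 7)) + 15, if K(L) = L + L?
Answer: 81/5 ≈ 16.200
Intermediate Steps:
K(L) = 2*L
J(6, 5)*((-1 + K(5))/(8 + 7)) + 15 = √(-2 + 6)*((-1 + 2*5)/(8 + 7)) + 15 = √4*((-1 + 10)/15) + 15 = 2*(9*(1/15)) + 15 = 2*(⅗) + 15 = 6/5 + 15 = 81/5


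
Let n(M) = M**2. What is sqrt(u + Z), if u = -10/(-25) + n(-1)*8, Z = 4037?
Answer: sqrt(101135)/5 ≈ 63.603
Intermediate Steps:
u = 42/5 (u = -10/(-25) + (-1)**2*8 = -10*(-1/25) + 1*8 = 2/5 + 8 = 42/5 ≈ 8.4000)
sqrt(u + Z) = sqrt(42/5 + 4037) = sqrt(20227/5) = sqrt(101135)/5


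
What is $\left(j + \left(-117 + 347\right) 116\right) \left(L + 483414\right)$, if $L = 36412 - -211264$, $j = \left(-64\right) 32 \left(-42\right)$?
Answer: $82390918640$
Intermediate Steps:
$j = 86016$ ($j = \left(-2048\right) \left(-42\right) = 86016$)
$L = 247676$ ($L = 36412 + 211264 = 247676$)
$\left(j + \left(-117 + 347\right) 116\right) \left(L + 483414\right) = \left(86016 + \left(-117 + 347\right) 116\right) \left(247676 + 483414\right) = \left(86016 + 230 \cdot 116\right) 731090 = \left(86016 + 26680\right) 731090 = 112696 \cdot 731090 = 82390918640$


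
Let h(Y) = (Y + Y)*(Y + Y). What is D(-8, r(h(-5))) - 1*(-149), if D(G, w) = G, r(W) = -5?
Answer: 141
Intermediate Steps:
h(Y) = 4*Y**2 (h(Y) = (2*Y)*(2*Y) = 4*Y**2)
D(-8, r(h(-5))) - 1*(-149) = -8 - 1*(-149) = -8 + 149 = 141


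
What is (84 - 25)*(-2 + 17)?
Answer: 885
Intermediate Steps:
(84 - 25)*(-2 + 17) = 59*15 = 885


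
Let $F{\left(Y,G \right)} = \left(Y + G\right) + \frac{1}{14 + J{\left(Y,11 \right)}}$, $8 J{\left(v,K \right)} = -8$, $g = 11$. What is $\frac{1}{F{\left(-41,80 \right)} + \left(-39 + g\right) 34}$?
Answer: $- \frac{13}{11868} \approx -0.0010954$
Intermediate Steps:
$J{\left(v,K \right)} = -1$ ($J{\left(v,K \right)} = \frac{1}{8} \left(-8\right) = -1$)
$F{\left(Y,G \right)} = \frac{1}{13} + G + Y$ ($F{\left(Y,G \right)} = \left(Y + G\right) + \frac{1}{14 - 1} = \left(G + Y\right) + \frac{1}{13} = \frac{1}{13} + G + Y$)
$\frac{1}{F{\left(-41,80 \right)} + \left(-39 + g\right) 34} = \frac{1}{\left(\frac{1}{13} + 80 - 41\right) + \left(-39 + 11\right) 34} = \frac{1}{\frac{508}{13} - 952} = \frac{1}{- \frac{11868}{13}} = - \frac{13}{11868}$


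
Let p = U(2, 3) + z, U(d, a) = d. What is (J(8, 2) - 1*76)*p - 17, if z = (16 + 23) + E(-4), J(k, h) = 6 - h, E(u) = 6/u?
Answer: -2861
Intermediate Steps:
z = 75/2 (z = (16 + 23) + 6/(-4) = 39 + 6*(-1/4) = 39 - 3/2 = 75/2 ≈ 37.500)
p = 79/2 (p = 2 + 75/2 = 79/2 ≈ 39.500)
(J(8, 2) - 1*76)*p - 17 = ((6 - 1*2) - 1*76)*(79/2) - 17 = ((6 - 2) - 76)*(79/2) - 17 = (4 - 76)*(79/2) - 17 = -72*79/2 - 17 = -2844 - 17 = -2861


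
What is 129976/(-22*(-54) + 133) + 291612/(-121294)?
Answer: 7690044746/80114687 ≈ 95.988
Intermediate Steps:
129976/(-22*(-54) + 133) + 291612/(-121294) = 129976/(1188 + 133) + 291612*(-1/121294) = 129976/1321 - 145806/60647 = 7690044746/80114687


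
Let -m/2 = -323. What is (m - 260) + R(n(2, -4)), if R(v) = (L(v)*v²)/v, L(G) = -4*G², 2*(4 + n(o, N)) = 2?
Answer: 494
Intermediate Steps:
m = 646 (m = -2*(-323) = 646)
n(o, N) = -3 (n(o, N) = -4 + (½)*2 = -4 + 1 = -3)
R(v) = -4*v³ (R(v) = ((-4*v²)*v²)/v = (-4*v⁴)/v = -4*v³)
(m - 260) + R(n(2, -4)) = (646 - 260) - 4*(-3)³ = 386 - 4*(-27) = 386 + 108 = 494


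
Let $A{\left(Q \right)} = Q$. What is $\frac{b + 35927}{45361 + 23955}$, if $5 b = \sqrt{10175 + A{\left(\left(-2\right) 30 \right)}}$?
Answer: $\frac{35927}{69316} + \frac{17 \sqrt{35}}{346580} \approx 0.5186$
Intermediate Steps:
$b = \frac{17 \sqrt{35}}{5}$ ($b = \frac{\sqrt{10175 - 60}}{5} = \frac{\sqrt{10115}}{5} = \frac{17 \sqrt{35}}{5} \approx 20.115$)
$\frac{b + 35927}{45361 + 23955} = \frac{\frac{17 \sqrt{35}}{5} + 35927}{45361 + 23955} = \frac{35927 + \frac{17 \sqrt{35}}{5}}{69316} = \left(35927 + \frac{17 \sqrt{35}}{5}\right) \frac{1}{69316} = \frac{35927}{69316} + \frac{17 \sqrt{35}}{346580}$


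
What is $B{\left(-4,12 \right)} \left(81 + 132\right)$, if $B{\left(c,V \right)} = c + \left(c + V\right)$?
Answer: $852$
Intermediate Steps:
$B{\left(c,V \right)} = V + 2 c$ ($B{\left(c,V \right)} = c + \left(V + c\right) = V + 2 c$)
$B{\left(-4,12 \right)} \left(81 + 132\right) = \left(12 + 2 \left(-4\right)\right) \left(81 + 132\right) = \left(12 - 8\right) 213 = 4 \cdot 213 = 852$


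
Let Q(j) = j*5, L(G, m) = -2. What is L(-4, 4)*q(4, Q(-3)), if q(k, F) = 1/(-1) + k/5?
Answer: 2/5 ≈ 0.40000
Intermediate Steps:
Q(j) = 5*j
q(k, F) = -1 + k/5 (q(k, F) = 1*(-1) + k*(1/5) = -1 + k/5)
L(-4, 4)*q(4, Q(-3)) = -2*(-1 + (1/5)*4) = -2*(-1 + 4/5) = -2*(-1/5) = 2/5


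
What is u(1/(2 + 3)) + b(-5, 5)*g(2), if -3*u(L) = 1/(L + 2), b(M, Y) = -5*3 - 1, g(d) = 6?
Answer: -3173/33 ≈ -96.151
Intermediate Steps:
b(M, Y) = -16 (b(M, Y) = -15 - 1 = -16)
u(L) = -1/(3*(2 + L)) (u(L) = -1/(3*(L + 2)) = -1/(3*(2 + L)))
u(1/(2 + 3)) + b(-5, 5)*g(2) = -1/(6 + 3/(2 + 3)) - 16*6 = -1/(6 + 3/5) - 96 = -1/33/5 - 96 = -1*5/33 - 96 = -5/33 - 96 = -3173/33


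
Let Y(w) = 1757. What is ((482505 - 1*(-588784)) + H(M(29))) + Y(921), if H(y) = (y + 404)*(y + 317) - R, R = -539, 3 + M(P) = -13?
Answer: 1190373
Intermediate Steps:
M(P) = -16 (M(P) = -3 - 13 = -16)
H(y) = 539 + (317 + y)*(404 + y) (H(y) = (y + 404)*(y + 317) - 1*(-539) = (404 + y)*(317 + y) + 539 = (317 + y)*(404 + y) + 539 = 539 + (317 + y)*(404 + y))
((482505 - 1*(-588784)) + H(M(29))) + Y(921) = ((482505 - 1*(-588784)) + (128607 + (-16)² + 721*(-16))) + 1757 = ((482505 + 588784) + (128607 + 256 - 11536)) + 1757 = (1071289 + 117327) + 1757 = 1188616 + 1757 = 1190373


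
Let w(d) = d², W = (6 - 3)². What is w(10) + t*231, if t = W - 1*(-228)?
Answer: 54847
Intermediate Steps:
W = 9 (W = 3² = 9)
t = 237 (t = 9 - 1*(-228) = 9 + 228 = 237)
w(10) + t*231 = 10² + 237*231 = 100 + 54747 = 54847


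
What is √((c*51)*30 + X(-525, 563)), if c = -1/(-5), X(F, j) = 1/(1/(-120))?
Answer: √186 ≈ 13.638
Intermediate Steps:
X(F, j) = -120 (X(F, j) = 1/(-1/120) = -120)
c = ⅕ (c = -1*(-⅕) = ⅕ ≈ 0.20000)
√((c*51)*30 + X(-525, 563)) = √(((⅕)*51)*30 - 120) = √((51/5)*30 - 120) = √(306 - 120) = √186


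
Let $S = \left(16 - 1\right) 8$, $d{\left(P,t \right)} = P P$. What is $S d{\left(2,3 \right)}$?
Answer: $480$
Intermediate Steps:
$d{\left(P,t \right)} = P^{2}$
$S = 120$ ($S = 15 \cdot 8 = 120$)
$S d{\left(2,3 \right)} = 120 \cdot 2^{2} = 120 \cdot 4 = 480$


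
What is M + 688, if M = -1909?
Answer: -1221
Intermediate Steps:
M + 688 = -1909 + 688 = -1221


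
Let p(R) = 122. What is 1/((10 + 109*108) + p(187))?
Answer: 1/11904 ≈ 8.4005e-5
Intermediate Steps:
1/((10 + 109*108) + p(187)) = 1/((10 + 109*108) + 122) = 1/((10 + 11772) + 122) = 1/(11782 + 122) = 1/11904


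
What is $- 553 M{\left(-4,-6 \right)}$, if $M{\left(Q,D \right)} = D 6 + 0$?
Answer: $19908$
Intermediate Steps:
$M{\left(Q,D \right)} = 6 D$ ($M{\left(Q,D \right)} = 6 D + 0 = 6 D$)
$- 553 M{\left(-4,-6 \right)} = - 553 \cdot 6 \left(-6\right) = \left(-553\right) \left(-36\right) = 19908$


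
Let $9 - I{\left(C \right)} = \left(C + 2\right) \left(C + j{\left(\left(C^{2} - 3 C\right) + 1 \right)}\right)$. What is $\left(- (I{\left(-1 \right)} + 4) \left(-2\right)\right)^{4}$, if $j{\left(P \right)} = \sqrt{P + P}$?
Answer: $804416 - 184576 \sqrt{10} \approx 2.2074 \cdot 10^{5}$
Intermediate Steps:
$j{\left(P \right)} = \sqrt{2} \sqrt{P}$ ($j{\left(P \right)} = \sqrt{2 P} = \sqrt{2} \sqrt{P}$)
$I{\left(C \right)} = 9 - \left(2 + C\right) \left(C + \sqrt{2} \sqrt{1 + C^{2} - 3 C}\right)$ ($I{\left(C \right)} = 9 - \left(C + 2\right) \left(C + \sqrt{2} \sqrt{\left(C^{2} - 3 C\right) + 1}\right) = 9 - \left(2 + C\right) \left(C + \sqrt{2} \sqrt{1 + C^{2} - 3 C}\right)$)
$\left(- (I{\left(-1 \right)} + 4) \left(-2\right)\right)^{4} = \left(- (\left(9 - \left(-1\right)^{2} - -2 - 2 \sqrt{2 - -6 + 2 \left(-1\right)^{2}} - - \sqrt{2 - -6 + 2 \left(-1\right)^{2}}\right) + 4) \left(-2\right)\right)^{4} = \left(- (\left(9 - 1 + 2 - 2 \sqrt{2 + 6 + 2 \cdot 1} - - \sqrt{2 + 6 + 2 \cdot 1}\right) + 4) \left(-2\right)\right)^{4} = \left(- (\left(9 - 1 + 2 - 2 \sqrt{2 + 6 + 2} - - \sqrt{2 + 6 + 2}\right) + 4) \left(-2\right)\right)^{4} = \left(- (\left(9 - 1 + 2 - 2 \sqrt{10} - - \sqrt{10}\right) + 4) \left(-2\right)\right)^{4} = \left(- (\left(9 - 1 + 2 - 2 \sqrt{10} + \sqrt{10}\right) + 4) \left(-2\right)\right)^{4} = \left(- (\left(10 - \sqrt{10}\right) + 4) \left(-2\right)\right)^{4} = \left(- (14 - \sqrt{10}) \left(-2\right)\right)^{4} = \left(\left(-14 + \sqrt{10}\right) \left(-2\right)\right)^{4} = \left(28 - 2 \sqrt{10}\right)^{4}$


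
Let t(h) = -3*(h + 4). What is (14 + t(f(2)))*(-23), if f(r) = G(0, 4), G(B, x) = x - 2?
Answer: 92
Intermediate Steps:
G(B, x) = -2 + x
f(r) = 2 (f(r) = -2 + 4 = 2)
t(h) = -12 - 3*h (t(h) = -3*(4 + h) = -12 - 3*h)
(14 + t(f(2)))*(-23) = (14 + (-12 - 3*2))*(-23) = (14 + (-12 - 6))*(-23) = (14 - 18)*(-23) = -4*(-23) = 92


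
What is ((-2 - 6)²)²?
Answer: 4096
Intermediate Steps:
((-2 - 6)²)² = ((-8)²)² = 64² = 4096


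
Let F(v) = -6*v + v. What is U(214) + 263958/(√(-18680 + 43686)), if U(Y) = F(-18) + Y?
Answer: 304 + 131979*√25006/12503 ≈ 1973.2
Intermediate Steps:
F(v) = -5*v
U(Y) = 90 + Y (U(Y) = -5*(-18) + Y = 90 + Y)
U(214) + 263958/(√(-18680 + 43686)) = (90 + 214) + 263958/(√(-18680 + 43686)) = 304 + 263958/(√25006) = 304 + 263958*(√25006/25006) = 304 + 131979*√25006/12503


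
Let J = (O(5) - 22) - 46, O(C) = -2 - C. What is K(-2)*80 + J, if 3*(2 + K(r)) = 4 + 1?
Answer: -305/3 ≈ -101.67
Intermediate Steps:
K(r) = -⅓ (K(r) = -2 + (4 + 1)/3 = -2 + (⅓)*5 = -2 + 5/3 = -⅓)
J = -75 (J = ((-2 - 1*5) - 22) - 46 = ((-2 - 5) - 22) - 46 = (-7 - 22) - 46 = -29 - 46 = -75)
K(-2)*80 + J = -⅓*80 - 75 = -80/3 - 75 = -305/3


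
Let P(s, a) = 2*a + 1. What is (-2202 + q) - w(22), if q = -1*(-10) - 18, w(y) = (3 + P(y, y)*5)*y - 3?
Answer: -7223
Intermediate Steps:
P(s, a) = 1 + 2*a
w(y) = -3 + y*(8 + 10*y) (w(y) = (3 + (1 + 2*y)*5)*y - 3 = (3 + (5 + 10*y))*y - 3 = (8 + 10*y)*y - 3 = y*(8 + 10*y) - 3 = -3 + y*(8 + 10*y))
q = -8 (q = 10 - 18 = -8)
(-2202 + q) - w(22) = (-2202 - 8) - (-3 + 8*22 + 10*22²) = -2210 - (-3 + 176 + 10*484) = -2210 - (-3 + 176 + 4840) = -2210 - 1*5013 = -2210 - 5013 = -7223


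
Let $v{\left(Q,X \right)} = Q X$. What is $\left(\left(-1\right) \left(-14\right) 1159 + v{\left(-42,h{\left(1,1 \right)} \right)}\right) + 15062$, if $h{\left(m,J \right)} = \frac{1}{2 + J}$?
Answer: $31274$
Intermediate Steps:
$\left(\left(-1\right) \left(-14\right) 1159 + v{\left(-42,h{\left(1,1 \right)} \right)}\right) + 15062 = \left(\left(-1\right) \left(-14\right) 1159 - \frac{42}{2 + 1}\right) + 15062 = \left(14 \cdot 1159 - \frac{42}{3}\right) + 15062 = \left(16226 - 14\right) + 15062 = 16212 + 15062 = 31274$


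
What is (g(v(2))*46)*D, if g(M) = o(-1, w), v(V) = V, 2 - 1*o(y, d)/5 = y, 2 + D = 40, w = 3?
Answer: 26220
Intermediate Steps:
D = 38 (D = -2 + 40 = 38)
o(y, d) = 10 - 5*y
g(M) = 15 (g(M) = 10 - 5*(-1) = 10 + 5 = 15)
(g(v(2))*46)*D = (15*46)*38 = 690*38 = 26220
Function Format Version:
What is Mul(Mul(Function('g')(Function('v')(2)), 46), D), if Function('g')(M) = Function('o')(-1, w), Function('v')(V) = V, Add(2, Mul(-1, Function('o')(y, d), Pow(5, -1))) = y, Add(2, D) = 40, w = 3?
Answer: 26220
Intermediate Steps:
D = 38 (D = Add(-2, 40) = 38)
Function('o')(y, d) = Add(10, Mul(-5, y))
Function('g')(M) = 15 (Function('g')(M) = Add(10, Mul(-5, -1)) = Add(10, 5) = 15)
Mul(Mul(Function('g')(Function('v')(2)), 46), D) = Mul(Mul(15, 46), 38) = Mul(690, 38) = 26220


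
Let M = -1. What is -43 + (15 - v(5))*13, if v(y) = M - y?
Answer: 230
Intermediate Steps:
v(y) = -1 - y
-43 + (15 - v(5))*13 = -43 + (15 - (-1 - 1*5))*13 = -43 + (15 - (-1 - 5))*13 = -43 + (15 - 1*(-6))*13 = -43 + (15 + 6)*13 = -43 + 21*13 = -43 + 273 = 230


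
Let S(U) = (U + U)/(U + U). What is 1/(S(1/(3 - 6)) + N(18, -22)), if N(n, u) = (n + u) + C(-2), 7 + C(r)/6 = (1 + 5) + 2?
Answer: ⅓ ≈ 0.33333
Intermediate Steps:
S(U) = 1 (S(U) = (2*U)/((2*U)) = (2*U)*(1/(2*U)) = 1)
C(r) = 6 (C(r) = -42 + 6*((1 + 5) + 2) = -42 + 6*(6 + 2) = -42 + 6*8 = -42 + 48 = 6)
N(n, u) = 6 + n + u (N(n, u) = (n + u) + 6 = 6 + n + u)
1/(S(1/(3 - 6)) + N(18, -22)) = 1/(1 + (6 + 18 - 22)) = 1/(1 + 2) = 1/3 = ⅓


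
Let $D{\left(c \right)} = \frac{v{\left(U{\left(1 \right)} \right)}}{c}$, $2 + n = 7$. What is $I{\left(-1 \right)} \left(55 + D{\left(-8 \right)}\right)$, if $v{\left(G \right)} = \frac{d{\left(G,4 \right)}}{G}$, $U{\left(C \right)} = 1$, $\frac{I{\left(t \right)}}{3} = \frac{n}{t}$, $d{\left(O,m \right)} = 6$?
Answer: $- \frac{3255}{4} \approx -813.75$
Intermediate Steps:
$n = 5$ ($n = -2 + 7 = 5$)
$I{\left(t \right)} = \frac{15}{t}$ ($I{\left(t \right)} = 3 \frac{5}{t} = \frac{15}{t}$)
$v{\left(G \right)} = \frac{6}{G}$
$D{\left(c \right)} = \frac{6}{c}$ ($D{\left(c \right)} = \frac{6 \cdot 1^{-1}}{c} = \frac{6 \cdot 1}{c} = \frac{6}{c}$)
$I{\left(-1 \right)} \left(55 + D{\left(-8 \right)}\right) = \frac{15}{-1} \left(55 + \frac{6}{-8}\right) = 15 \left(-1\right) \left(55 + 6 \left(- \frac{1}{8}\right)\right) = - 15 \left(55 - \frac{3}{4}\right) = \left(-15\right) \frac{217}{4} = - \frac{3255}{4}$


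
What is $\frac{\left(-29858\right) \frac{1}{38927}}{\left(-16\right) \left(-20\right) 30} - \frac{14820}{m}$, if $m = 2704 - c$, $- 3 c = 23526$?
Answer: $- \frac{1384634256617}{985257940800} \approx -1.4054$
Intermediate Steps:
$c = -7842$ ($c = \left(- \frac{1}{3}\right) 23526 = -7842$)
$m = 10546$ ($m = 2704 - -7842 = 2704 + 7842 = 10546$)
$\frac{\left(-29858\right) \frac{1}{38927}}{\left(-16\right) \left(-20\right) 30} - \frac{14820}{m} = \frac{\left(-29858\right) \frac{1}{38927}}{\left(-16\right) \left(-20\right) 30} - \frac{14820}{10546} = \frac{\left(-29858\right) \frac{1}{38927}}{320 \cdot 30} - \frac{7410}{5273} = - \frac{29858}{38927 \cdot 9600} - \frac{7410}{5273} = \left(- \frac{29858}{38927}\right) \frac{1}{9600} - \frac{7410}{5273} = - \frac{14929}{186849600} - \frac{7410}{5273} = - \frac{1384634256617}{985257940800}$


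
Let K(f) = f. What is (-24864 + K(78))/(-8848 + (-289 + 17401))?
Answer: -12393/4132 ≈ -2.9993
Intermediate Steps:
(-24864 + K(78))/(-8848 + (-289 + 17401)) = (-24864 + 78)/(-8848 + (-289 + 17401)) = -24786/(-8848 + 17112) = -24786/8264 = -24786*1/8264 = -12393/4132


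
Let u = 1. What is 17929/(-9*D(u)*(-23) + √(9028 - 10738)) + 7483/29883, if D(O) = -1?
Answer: (-25439206*I + 1069*√190)/(4269*(√190 + 69*I)) ≈ -83.039 - 16.639*I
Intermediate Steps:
17929/(-9*D(u)*(-23) + √(9028 - 10738)) + 7483/29883 = 17929/(-9*(-1)*(-23) + √(9028 - 10738)) + 7483/29883 = 17929/(9*(-23) + √(-1710)) + 7483*(1/29883) = 17929/(-207 + 3*I*√190) + 1069/4269 = 1069/4269 + 17929/(-207 + 3*I*√190)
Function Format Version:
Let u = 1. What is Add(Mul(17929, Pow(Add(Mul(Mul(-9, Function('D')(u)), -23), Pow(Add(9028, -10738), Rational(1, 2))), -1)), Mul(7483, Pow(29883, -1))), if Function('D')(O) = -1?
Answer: Mul(Rational(1, 4269), Pow(Add(Pow(190, Rational(1, 2)), Mul(69, I)), -1), Add(Mul(-25439206, I), Mul(1069, Pow(190, Rational(1, 2))))) ≈ Add(-83.039, Mul(-16.639, I))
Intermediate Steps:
Add(Mul(17929, Pow(Add(Mul(Mul(-9, Function('D')(u)), -23), Pow(Add(9028, -10738), Rational(1, 2))), -1)), Mul(7483, Pow(29883, -1))) = Add(Mul(17929, Pow(Add(Mul(Mul(-9, -1), -23), Pow(Add(9028, -10738), Rational(1, 2))), -1)), Mul(7483, Pow(29883, -1))) = Add(Mul(17929, Pow(Add(Mul(9, -23), Pow(-1710, Rational(1, 2))), -1)), Mul(7483, Rational(1, 29883))) = Add(Mul(17929, Pow(Add(-207, Mul(3, I, Pow(190, Rational(1, 2)))), -1)), Rational(1069, 4269)) = Add(Rational(1069, 4269), Mul(17929, Pow(Add(-207, Mul(3, I, Pow(190, Rational(1, 2)))), -1)))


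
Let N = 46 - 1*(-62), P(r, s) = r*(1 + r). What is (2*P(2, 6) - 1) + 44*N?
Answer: 4763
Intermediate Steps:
N = 108 (N = 46 + 62 = 108)
(2*P(2, 6) - 1) + 44*N = (2*(2*(1 + 2)) - 1) + 44*108 = (2*(2*3) - 1) + 4752 = (2*6 - 1) + 4752 = (12 - 1) + 4752 = 11 + 4752 = 4763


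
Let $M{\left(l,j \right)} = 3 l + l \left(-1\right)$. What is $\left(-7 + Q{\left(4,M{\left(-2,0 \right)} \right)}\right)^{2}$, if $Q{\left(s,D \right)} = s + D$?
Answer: $49$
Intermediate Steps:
$M{\left(l,j \right)} = 2 l$ ($M{\left(l,j \right)} = 3 l - l = 2 l$)
$Q{\left(s,D \right)} = D + s$
$\left(-7 + Q{\left(4,M{\left(-2,0 \right)} \right)}\right)^{2} = \left(-7 + \left(2 \left(-2\right) + 4\right)\right)^{2} = \left(-7 + \left(-4 + 4\right)\right)^{2} = \left(-7 + 0\right)^{2} = \left(-7\right)^{2} = 49$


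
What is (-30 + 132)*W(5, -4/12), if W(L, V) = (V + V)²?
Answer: 136/3 ≈ 45.333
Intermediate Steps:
W(L, V) = 4*V² (W(L, V) = (2*V)² = 4*V²)
(-30 + 132)*W(5, -4/12) = (-30 + 132)*(4*(-4/12)²) = 102*(4*(-4*1/12)²) = 102*(4*(-⅓)²) = 102*(4*(⅑)) = 102*(4/9) = 136/3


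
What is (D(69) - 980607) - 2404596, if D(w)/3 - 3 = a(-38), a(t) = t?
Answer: -3385308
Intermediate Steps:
D(w) = -105 (D(w) = 9 + 3*(-38) = 9 - 114 = -105)
(D(69) - 980607) - 2404596 = (-105 - 980607) - 2404596 = -980712 - 2404596 = -3385308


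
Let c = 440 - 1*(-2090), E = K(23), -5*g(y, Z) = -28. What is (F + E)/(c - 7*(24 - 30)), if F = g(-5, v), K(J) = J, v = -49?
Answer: 143/12860 ≈ 0.011120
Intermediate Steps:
g(y, Z) = 28/5 (g(y, Z) = -1/5*(-28) = 28/5)
F = 28/5 ≈ 5.6000
E = 23
c = 2530 (c = 440 + 2090 = 2530)
(F + E)/(c - 7*(24 - 30)) = (28/5 + 23)/(2530 - 7*(24 - 30)) = 143/(5*(2530 - 7*(-6))) = 143/(5*(2530 + 42)) = (143/5)/2572 = (143/5)*(1/2572) = 143/12860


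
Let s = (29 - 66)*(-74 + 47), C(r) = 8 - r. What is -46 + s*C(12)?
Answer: -4042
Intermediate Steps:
s = 999 (s = -37*(-27) = 999)
-46 + s*C(12) = -46 + 999*(8 - 1*12) = -46 + 999*(8 - 12) = -46 + 999*(-4) = -46 - 3996 = -4042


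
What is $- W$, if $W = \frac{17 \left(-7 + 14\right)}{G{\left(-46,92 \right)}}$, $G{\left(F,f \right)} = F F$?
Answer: $- \frac{119}{2116} \approx -0.056238$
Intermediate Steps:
$G{\left(F,f \right)} = F^{2}$
$W = \frac{119}{2116}$ ($W = \frac{17 \left(-7 + 14\right)}{\left(-46\right)^{2}} = \frac{17 \cdot 7}{2116} = 119 \cdot \frac{1}{2116} = \frac{119}{2116} \approx 0.056238$)
$- W = \left(-1\right) \frac{119}{2116} = - \frac{119}{2116}$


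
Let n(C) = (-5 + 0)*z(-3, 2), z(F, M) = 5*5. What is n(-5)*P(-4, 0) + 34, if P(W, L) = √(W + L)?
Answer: 34 - 250*I ≈ 34.0 - 250.0*I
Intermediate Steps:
P(W, L) = √(L + W)
z(F, M) = 25
n(C) = -125 (n(C) = (-5 + 0)*25 = -5*25 = -125)
n(-5)*P(-4, 0) + 34 = -125*√(0 - 4) + 34 = -250*I + 34 = 34 - 250*I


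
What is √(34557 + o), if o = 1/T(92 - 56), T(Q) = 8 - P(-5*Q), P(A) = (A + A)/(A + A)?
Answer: 10*√16933/7 ≈ 185.90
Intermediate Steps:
P(A) = 1 (P(A) = (2*A)/((2*A)) = (2*A)*(1/(2*A)) = 1)
T(Q) = 7 (T(Q) = 8 - 1*1 = 8 - 1 = 7)
o = ⅐ (o = 1/7 = ⅐ ≈ 0.14286)
√(34557 + o) = √(34557 + ⅐) = √(241900/7) = 10*√16933/7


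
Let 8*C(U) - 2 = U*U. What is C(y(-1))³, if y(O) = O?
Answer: 27/512 ≈ 0.052734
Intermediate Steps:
C(U) = ¼ + U²/8 (C(U) = ¼ + (U*U)/8 = ¼ + U²/8)
C(y(-1))³ = (¼ + (⅛)*(-1)²)³ = (¼ + (⅛)*1)³ = (¼ + ⅛)³ = (3/8)³ = 27/512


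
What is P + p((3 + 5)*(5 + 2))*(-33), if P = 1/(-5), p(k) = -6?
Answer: 989/5 ≈ 197.80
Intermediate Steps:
P = -1/5 ≈ -0.20000
P + p((3 + 5)*(5 + 2))*(-33) = -1/5 - 6*(-33) = -1/5 + 198 = 989/5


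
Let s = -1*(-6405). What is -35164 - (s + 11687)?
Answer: -53256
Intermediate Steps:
s = 6405
-35164 - (s + 11687) = -35164 - (6405 + 11687) = -35164 - 1*18092 = -35164 - 18092 = -53256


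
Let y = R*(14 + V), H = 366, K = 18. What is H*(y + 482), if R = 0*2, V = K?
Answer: 176412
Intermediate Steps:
V = 18
R = 0
y = 0 (y = 0*(14 + 18) = 0*32 = 0)
H*(y + 482) = 366*(0 + 482) = 366*482 = 176412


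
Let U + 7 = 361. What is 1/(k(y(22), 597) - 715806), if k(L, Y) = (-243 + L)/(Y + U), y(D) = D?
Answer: -951/680731727 ≈ -1.3970e-6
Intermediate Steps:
U = 354 (U = -7 + 361 = 354)
k(L, Y) = (-243 + L)/(354 + Y) (k(L, Y) = (-243 + L)/(Y + 354) = (-243 + L)/(354 + Y))
1/(k(y(22), 597) - 715806) = 1/((-243 + 22)/(354 + 597) - 715806) = 1/(-221/951 - 715806) = 1/(-680731727/951) = -951/680731727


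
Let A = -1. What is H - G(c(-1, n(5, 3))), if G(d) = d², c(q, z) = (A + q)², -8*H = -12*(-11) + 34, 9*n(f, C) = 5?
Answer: -147/4 ≈ -36.750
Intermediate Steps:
n(f, C) = 5/9 (n(f, C) = (⅑)*5 = 5/9)
H = -83/4 (H = -(-12*(-11) + 34)/8 = -(132 + 34)/8 = -⅛*166 = -83/4 ≈ -20.750)
c(q, z) = (-1 + q)²
H - G(c(-1, n(5, 3))) = -83/4 - ((-1 - 1)²)² = -83/4 - ((-2)²)² = -83/4 - 1*4² = -83/4 - 1*16 = -83/4 - 16 = -147/4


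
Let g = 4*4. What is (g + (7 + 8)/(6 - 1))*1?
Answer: 19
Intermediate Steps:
g = 16
(g + (7 + 8)/(6 - 1))*1 = (16 + (7 + 8)/(6 - 1))*1 = (16 + 15/5)*1 = (16 + 15*(⅕))*1 = (16 + 3)*1 = 19*1 = 19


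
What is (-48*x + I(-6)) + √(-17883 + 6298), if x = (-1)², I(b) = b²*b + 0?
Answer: -264 + I*√11585 ≈ -264.0 + 107.63*I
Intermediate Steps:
I(b) = b³ (I(b) = b³ + 0 = b³)
x = 1
(-48*x + I(-6)) + √(-17883 + 6298) = (-48*1 + (-6)³) + √(-17883 + 6298) = (-48 - 216) + √(-11585) = -264 + I*√11585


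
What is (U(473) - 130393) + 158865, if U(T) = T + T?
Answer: 29418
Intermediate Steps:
U(T) = 2*T
(U(473) - 130393) + 158865 = (2*473 - 130393) + 158865 = (946 - 130393) + 158865 = -129447 + 158865 = 29418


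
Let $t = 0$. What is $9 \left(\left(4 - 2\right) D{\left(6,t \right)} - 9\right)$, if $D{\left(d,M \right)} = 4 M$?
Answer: $-81$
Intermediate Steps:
$9 \left(\left(4 - 2\right) D{\left(6,t \right)} - 9\right) = 9 \left(\left(4 - 2\right) 4 \cdot 0 - 9\right) = 9 \left(2 \cdot 0 - 9\right) = 9 \left(0 - 9\right) = 9 \left(-9\right) = -81$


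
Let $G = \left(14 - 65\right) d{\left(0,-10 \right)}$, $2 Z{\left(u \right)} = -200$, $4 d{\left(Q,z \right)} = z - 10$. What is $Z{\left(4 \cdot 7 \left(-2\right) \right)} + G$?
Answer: $155$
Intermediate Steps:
$d{\left(Q,z \right)} = - \frac{5}{2} + \frac{z}{4}$ ($d{\left(Q,z \right)} = \frac{z - 10}{4} = \frac{-10 + z}{4} = - \frac{5}{2} + \frac{z}{4}$)
$Z{\left(u \right)} = -100$ ($Z{\left(u \right)} = \frac{1}{2} \left(-200\right) = -100$)
$G = 255$ ($G = \left(14 - 65\right) \left(- \frac{5}{2} + \frac{1}{4} \left(-10\right)\right) = - 51 \left(- \frac{5}{2} - \frac{5}{2}\right) = \left(-51\right) \left(-5\right) = 255$)
$Z{\left(4 \cdot 7 \left(-2\right) \right)} + G = -100 + 255 = 155$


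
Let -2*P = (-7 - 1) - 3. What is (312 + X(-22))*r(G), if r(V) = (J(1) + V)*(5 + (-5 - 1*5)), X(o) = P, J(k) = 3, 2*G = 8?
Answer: -22225/2 ≈ -11113.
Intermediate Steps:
G = 4 (G = (½)*8 = 4)
P = 11/2 (P = -((-7 - 1) - 3)/2 = -(-8 - 3)/2 = -½*(-11) = 11/2 ≈ 5.5000)
X(o) = 11/2
r(V) = -15 - 5*V (r(V) = (3 + V)*(5 + (-5 - 1*5)) = (3 + V)*(5 + (-5 - 5)) = (3 + V)*(5 - 10) = (3 + V)*(-5) = -15 - 5*V)
(312 + X(-22))*r(G) = (312 + 11/2)*(-15 - 5*4) = 635*(-15 - 20)/2 = (635/2)*(-35) = -22225/2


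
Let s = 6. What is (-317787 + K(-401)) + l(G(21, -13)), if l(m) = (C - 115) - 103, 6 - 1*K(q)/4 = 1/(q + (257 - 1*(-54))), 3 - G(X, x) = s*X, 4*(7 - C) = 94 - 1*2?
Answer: -14309863/45 ≈ -3.1800e+5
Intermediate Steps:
C = -16 (C = 7 - (94 - 1*2)/4 = 7 - (94 - 2)/4 = 7 - 1/4*92 = 7 - 23 = -16)
G(X, x) = 3 - 6*X
K(q) = 24 - 4/(311 + q) (K(q) = 24 - 4/(q + (257 - 1*(-54))) = 24 - 4/(q + (257 + 54)) = 24 - 4/(q + 311) = 24 - 4/(311 + q))
l(m) = -234 (l(m) = (-16 - 115) - 103 = -131 - 103 = -234)
(-317787 + K(-401)) + l(G(21, -13)) = (-317787 + 4*(1865 + 6*(-401))/(311 - 401)) - 234 = (-317787 + 4*(1865 - 2406)/(-90)) - 234 = (-317787 + 4*(-1/90)*(-541)) - 234 = (-317787 + 1082/45) - 234 = -14299333/45 - 234 = -14309863/45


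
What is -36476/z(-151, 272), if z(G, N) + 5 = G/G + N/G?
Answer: 1376969/219 ≈ 6287.5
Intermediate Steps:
z(G, N) = -4 + N/G (z(G, N) = -5 + (G/G + N/G) = -5 + (1 + N/G) = -4 + N/G)
-36476/z(-151, 272) = -36476/(-4 + 272/(-151)) = -36476/(-4 + 272*(-1/151)) = -36476/(-4 - 272/151) = -36476/(-876/151) = -36476*(-151/876) = 1376969/219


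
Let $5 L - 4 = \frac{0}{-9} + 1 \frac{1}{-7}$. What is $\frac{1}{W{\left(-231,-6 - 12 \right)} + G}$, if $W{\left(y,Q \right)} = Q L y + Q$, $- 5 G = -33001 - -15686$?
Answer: $\frac{5}{33263} \approx 0.00015032$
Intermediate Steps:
$G = 3463$ ($G = - \frac{-33001 - -15686}{5} = - \frac{-33001 + 15686}{5} = \left(- \frac{1}{5}\right) \left(-17315\right) = 3463$)
$L = \frac{27}{35}$ ($L = \frac{4}{5} + \frac{\frac{0}{-9} + 1 \frac{1}{-7}}{5} = \frac{4}{5} + \frac{0 \left(- \frac{1}{9}\right) + 1 \left(- \frac{1}{7}\right)}{5} = \frac{4}{5} + \frac{0 - \frac{1}{7}}{5} = \frac{4}{5} + \frac{1}{5} \left(- \frac{1}{7}\right) = \frac{4}{5} - \frac{1}{35} = \frac{27}{35} \approx 0.77143$)
$W{\left(y,Q \right)} = Q + \frac{27 Q y}{35}$ ($W{\left(y,Q \right)} = Q \frac{27}{35} y + Q = \frac{27 Q}{35} y + Q = \frac{27 Q y}{35} + Q = Q + \frac{27 Q y}{35}$)
$\frac{1}{W{\left(-231,-6 - 12 \right)} + G} = \frac{1}{\frac{\left(-6 - 12\right) \left(35 + 27 \left(-231\right)\right)}{35} + 3463} = \frac{1}{\frac{\left(-6 - 12\right) \left(35 - 6237\right)}{35} + 3463} = \frac{1}{\frac{1}{35} \left(-18\right) \left(-6202\right) + 3463} = \frac{1}{\frac{15948}{5} + 3463} = \frac{1}{\frac{33263}{5}} = \frac{5}{33263}$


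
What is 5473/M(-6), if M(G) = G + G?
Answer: -5473/12 ≈ -456.08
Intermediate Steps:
M(G) = 2*G
5473/M(-6) = 5473/(2*(-6)) = 5473/(-12) = -1/12*5473 = -5473/12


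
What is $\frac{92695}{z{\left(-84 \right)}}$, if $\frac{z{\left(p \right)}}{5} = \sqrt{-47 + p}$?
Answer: $- \frac{18539 i \sqrt{131}}{131} \approx - 1619.8 i$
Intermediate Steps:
$z{\left(p \right)} = 5 \sqrt{-47 + p}$
$\frac{92695}{z{\left(-84 \right)}} = \frac{92695}{5 \sqrt{-47 - 84}} = \frac{92695}{5 \sqrt{-131}} = \frac{92695}{5 i \sqrt{131}} = 92695 \left(- \frac{i \sqrt{131}}{655}\right) = - \frac{18539 i \sqrt{131}}{131}$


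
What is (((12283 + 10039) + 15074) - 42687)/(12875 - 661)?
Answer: -5291/12214 ≈ -0.43319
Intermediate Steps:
(((12283 + 10039) + 15074) - 42687)/(12875 - 661) = ((22322 + 15074) - 42687)/12214 = (37396 - 42687)*(1/12214) = -5291*1/12214 = -5291/12214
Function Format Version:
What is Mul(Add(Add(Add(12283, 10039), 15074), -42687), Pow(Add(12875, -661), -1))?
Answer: Rational(-5291, 12214) ≈ -0.43319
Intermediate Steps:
Mul(Add(Add(Add(12283, 10039), 15074), -42687), Pow(Add(12875, -661), -1)) = Mul(Add(Add(22322, 15074), -42687), Pow(12214, -1)) = Mul(Add(37396, -42687), Rational(1, 12214)) = Mul(-5291, Rational(1, 12214)) = Rational(-5291, 12214)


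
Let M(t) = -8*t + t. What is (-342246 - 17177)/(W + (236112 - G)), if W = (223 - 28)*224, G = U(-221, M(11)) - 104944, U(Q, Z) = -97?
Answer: -359423/384833 ≈ -0.93397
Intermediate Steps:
M(t) = -7*t
G = -105041 (G = -97 - 104944 = -105041)
W = 43680 (W = 195*224 = 43680)
(-342246 - 17177)/(W + (236112 - G)) = (-342246 - 17177)/(43680 + (236112 - 1*(-105041))) = -359423/(43680 + (236112 + 105041)) = -359423/(43680 + 341153) = -359423/384833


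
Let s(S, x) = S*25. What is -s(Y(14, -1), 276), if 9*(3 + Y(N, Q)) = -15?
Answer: 350/3 ≈ 116.67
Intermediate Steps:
Y(N, Q) = -14/3 (Y(N, Q) = -3 + (⅑)*(-15) = -3 - 5/3 = -14/3)
s(S, x) = 25*S
-s(Y(14, -1), 276) = -25*(-14)/3 = -1*(-350/3) = 350/3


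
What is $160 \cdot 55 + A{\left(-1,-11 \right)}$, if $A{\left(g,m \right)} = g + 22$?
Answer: $8821$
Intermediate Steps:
$A{\left(g,m \right)} = 22 + g$
$160 \cdot 55 + A{\left(-1,-11 \right)} = 160 \cdot 55 + \left(22 - 1\right) = 8800 + 21 = 8821$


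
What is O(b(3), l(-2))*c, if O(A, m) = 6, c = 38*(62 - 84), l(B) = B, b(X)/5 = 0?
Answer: -5016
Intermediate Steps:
b(X) = 0 (b(X) = 5*0 = 0)
c = -836 (c = 38*(-22) = -836)
O(b(3), l(-2))*c = 6*(-836) = -5016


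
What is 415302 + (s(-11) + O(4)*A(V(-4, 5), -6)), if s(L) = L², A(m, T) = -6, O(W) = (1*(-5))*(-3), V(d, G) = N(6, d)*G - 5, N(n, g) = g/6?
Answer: 415333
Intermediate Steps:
N(n, g) = g/6 (N(n, g) = g*(⅙) = g/6)
V(d, G) = -5 + G*d/6 (V(d, G) = (d/6)*G - 5 = G*d/6 - 5 = -5 + G*d/6)
O(W) = 15 (O(W) = -5*(-3) = 15)
415302 + (s(-11) + O(4)*A(V(-4, 5), -6)) = 415302 + ((-11)² + 15*(-6)) = 415302 + (121 - 90) = 415302 + 31 = 415333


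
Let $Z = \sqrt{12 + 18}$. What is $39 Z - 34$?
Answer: $-34 + 39 \sqrt{30} \approx 179.61$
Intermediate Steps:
$Z = \sqrt{30} \approx 5.4772$
$39 Z - 34 = 39 \sqrt{30} - 34 = -34 + 39 \sqrt{30}$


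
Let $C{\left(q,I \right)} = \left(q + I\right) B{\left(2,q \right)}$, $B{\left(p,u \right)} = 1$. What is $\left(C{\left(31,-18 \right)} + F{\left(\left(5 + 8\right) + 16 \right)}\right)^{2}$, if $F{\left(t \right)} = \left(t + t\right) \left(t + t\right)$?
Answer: $11404129$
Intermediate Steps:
$F{\left(t \right)} = 4 t^{2}$ ($F{\left(t \right)} = 2 t 2 t = 4 t^{2}$)
$C{\left(q,I \right)} = I + q$ ($C{\left(q,I \right)} = \left(q + I\right) 1 = \left(I + q\right) 1 = I + q$)
$\left(C{\left(31,-18 \right)} + F{\left(\left(5 + 8\right) + 16 \right)}\right)^{2} = \left(\left(-18 + 31\right) + 4 \left(\left(5 + 8\right) + 16\right)^{2}\right)^{2} = \left(13 + 4 \left(13 + 16\right)^{2}\right)^{2} = \left(13 + 4 \cdot 29^{2}\right)^{2} = \left(13 + 4 \cdot 841\right)^{2} = \left(13 + 3364\right)^{2} = 3377^{2} = 11404129$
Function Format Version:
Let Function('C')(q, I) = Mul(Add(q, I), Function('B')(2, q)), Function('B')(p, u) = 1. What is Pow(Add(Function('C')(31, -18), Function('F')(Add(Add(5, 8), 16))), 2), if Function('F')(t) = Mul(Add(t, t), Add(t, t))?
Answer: 11404129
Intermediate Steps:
Function('F')(t) = Mul(4, Pow(t, 2)) (Function('F')(t) = Mul(Mul(2, t), Mul(2, t)) = Mul(4, Pow(t, 2)))
Function('C')(q, I) = Add(I, q) (Function('C')(q, I) = Mul(Add(q, I), 1) = Mul(Add(I, q), 1) = Add(I, q))
Pow(Add(Function('C')(31, -18), Function('F')(Add(Add(5, 8), 16))), 2) = Pow(Add(Add(-18, 31), Mul(4, Pow(Add(Add(5, 8), 16), 2))), 2) = Pow(Add(13, Mul(4, Pow(Add(13, 16), 2))), 2) = Pow(Add(13, Mul(4, Pow(29, 2))), 2) = Pow(Add(13, Mul(4, 841)), 2) = Pow(Add(13, 3364), 2) = Pow(3377, 2) = 11404129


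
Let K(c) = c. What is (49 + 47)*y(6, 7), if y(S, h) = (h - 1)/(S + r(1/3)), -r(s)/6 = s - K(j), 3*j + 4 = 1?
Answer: -288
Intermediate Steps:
j = -1 (j = -4/3 + (⅓)*1 = -4/3 + ⅓ = -1)
r(s) = -6 - 6*s (r(s) = -6*(s - 1*(-1)) = -6*(s + 1) = -6*(1 + s) = -6 - 6*s)
y(S, h) = (-1 + h)/(-8 + S) (y(S, h) = (h - 1)/(S + (-6 - 6/3)) = (-1 + h)/(S + (-6 - 6*⅓)) = (-1 + h)/(S + (-6 - 2)) = (-1 + h)/(S - 8) = (-1 + h)/(-8 + S))
(49 + 47)*y(6, 7) = (49 + 47)*((-1 + 7)/(-8 + 6)) = 96*(6/(-2)) = 96*(-½*6) = 96*(-3) = -288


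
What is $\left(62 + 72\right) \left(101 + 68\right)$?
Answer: $22646$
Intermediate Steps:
$\left(62 + 72\right) \left(101 + 68\right) = 134 \cdot 169 = 22646$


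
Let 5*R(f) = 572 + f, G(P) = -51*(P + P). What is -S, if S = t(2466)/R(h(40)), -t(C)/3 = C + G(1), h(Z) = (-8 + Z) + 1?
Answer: 7092/121 ≈ 58.612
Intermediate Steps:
G(P) = -102*P
h(Z) = -7 + Z
t(C) = 306 - 3*C (t(C) = -3*(C - 102*1) = -3*(C - 102) = -3*(-102 + C) = 306 - 3*C)
R(f) = 572/5 + f/5 (R(f) = (572 + f)/5 = 572/5 + f/5)
S = -7092/121 (S = (306 - 3*2466)/(572/5 + (-7 + 40)/5) = (306 - 7398)/(572/5 + (1/5)*33) = -7092/(572/5 + 33/5) = -7092/121 ≈ -58.612)
-S = -1*(-7092/121) = 7092/121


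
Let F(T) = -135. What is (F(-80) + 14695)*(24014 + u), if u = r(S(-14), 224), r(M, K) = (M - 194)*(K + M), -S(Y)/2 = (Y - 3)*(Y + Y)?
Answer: 12496877120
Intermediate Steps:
S(Y) = -4*Y*(-3 + Y) (S(Y) = -2*(Y - 3)*(Y + Y) = -2*(-3 + Y)*2*Y = -4*Y*(-3 + Y))
r(M, K) = (-194 + M)*(K + M)
u = 834288 (u = (4*(-14)*(3 - 1*(-14)))**2 - 194*224 - 776*(-14)*(3 - 1*(-14)) + 224*(4*(-14)*(3 - 1*(-14))) = (4*(-14)*(3 + 14))**2 - 43456 - 776*(-14)*(3 + 14) + 224*(4*(-14)*(3 + 14)) = (4*(-14)*17)**2 - 43456 - 776*(-14)*17 + 224*(4*(-14)*17) = (-952)**2 - 43456 - 194*(-952) + 224*(-952) = 906304 - 43456 + 184688 - 213248 = 834288)
(F(-80) + 14695)*(24014 + u) = (-135 + 14695)*(24014 + 834288) = 14560*858302 = 12496877120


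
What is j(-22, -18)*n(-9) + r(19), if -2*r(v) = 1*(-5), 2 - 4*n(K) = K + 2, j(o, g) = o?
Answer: -47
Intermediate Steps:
n(K) = -K/4 (n(K) = ½ - (K + 2)/4 = ½ - (2 + K)/4 = ½ + (-½ - K/4) = -K/4)
r(v) = 5/2 (r(v) = -(-5)/2 = -½*(-5) = 5/2)
j(-22, -18)*n(-9) + r(19) = -(-11)*(-9)/2 + 5/2 = -22*9/4 + 5/2 = -99/2 + 5/2 = -47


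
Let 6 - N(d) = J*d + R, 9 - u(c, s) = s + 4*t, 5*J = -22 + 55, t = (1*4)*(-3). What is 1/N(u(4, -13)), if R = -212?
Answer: -1/244 ≈ -0.0040984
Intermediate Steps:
t = -12 (t = 4*(-3) = -12)
J = 33/5 (J = (-22 + 55)/5 = (⅕)*33 = 33/5 ≈ 6.6000)
u(c, s) = 57 - s (u(c, s) = 9 - (s + 4*(-12)) = 9 - (s - 48) = 9 - (-48 + s) = 9 + (48 - s) = 57 - s)
N(d) = 218 - 33*d/5 (N(d) = 6 - (33*d/5 - 212) = 6 - (-212 + 33*d/5) = 6 + (212 - 33*d/5) = 218 - 33*d/5)
1/N(u(4, -13)) = 1/(218 - 33*(57 - 1*(-13))/5) = 1/(218 - 33*(57 + 13)/5) = 1/(218 - 33/5*70) = 1/(218 - 462) = 1/(-244) = -1/244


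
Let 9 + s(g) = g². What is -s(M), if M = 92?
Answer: -8455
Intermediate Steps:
s(g) = -9 + g²
-s(M) = -(-9 + 92²) = -(-9 + 8464) = -1*8455 = -8455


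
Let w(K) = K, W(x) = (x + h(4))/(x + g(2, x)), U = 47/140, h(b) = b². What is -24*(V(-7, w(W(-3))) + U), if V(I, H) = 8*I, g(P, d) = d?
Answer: 46758/35 ≈ 1335.9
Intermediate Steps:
U = 47/140 (U = 47*(1/140) = 47/140 ≈ 0.33571)
W(x) = (16 + x)/(2*x) (W(x) = (x + 4²)/(x + x) = (x + 16)/((2*x)) = (16 + x)*(1/(2*x)) = (16 + x)/(2*x))
-24*(V(-7, w(W(-3))) + U) = -24*(8*(-7) + 47/140) = -24*(-56 + 47/140) = -24*(-7793/140) = 46758/35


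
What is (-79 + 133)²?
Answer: 2916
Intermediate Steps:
(-79 + 133)² = 54² = 2916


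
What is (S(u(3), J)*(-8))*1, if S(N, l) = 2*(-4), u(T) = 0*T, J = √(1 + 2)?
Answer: 64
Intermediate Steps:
J = √3 ≈ 1.7320
u(T) = 0
S(N, l) = -8
(S(u(3), J)*(-8))*1 = -8*(-8)*1 = 64*1 = 64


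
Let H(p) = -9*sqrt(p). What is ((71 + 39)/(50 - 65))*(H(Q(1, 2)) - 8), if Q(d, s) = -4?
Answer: 176/3 + 132*I ≈ 58.667 + 132.0*I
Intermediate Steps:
((71 + 39)/(50 - 65))*(H(Q(1, 2)) - 8) = ((71 + 39)/(50 - 65))*(-18*I - 8) = (110/(-15))*(-18*I - 8) = (110*(-1/15))*(-18*I - 8) = -22*(-8 - 18*I)/3 = 176/3 + 132*I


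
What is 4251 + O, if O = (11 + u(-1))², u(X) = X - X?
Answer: 4372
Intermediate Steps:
u(X) = 0
O = 121 (O = (11 + 0)² = 11² = 121)
4251 + O = 4251 + 121 = 4372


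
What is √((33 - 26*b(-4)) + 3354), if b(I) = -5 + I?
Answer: √3621 ≈ 60.175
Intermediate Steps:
√((33 - 26*b(-4)) + 3354) = √((33 - 26*(-5 - 4)) + 3354) = √((33 - 26*(-9)) + 3354) = √((33 + 234) + 3354) = √(267 + 3354) = √3621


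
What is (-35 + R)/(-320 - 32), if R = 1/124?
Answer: 4339/43648 ≈ 0.099409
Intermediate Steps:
R = 1/124 ≈ 0.0080645
(-35 + R)/(-320 - 32) = (-35 + 1/124)/(-320 - 32) = -4339/124/(-352) = -4339/124*(-1/352) = 4339/43648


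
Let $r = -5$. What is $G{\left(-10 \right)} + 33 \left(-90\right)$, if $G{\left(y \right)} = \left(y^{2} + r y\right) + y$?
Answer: $-2830$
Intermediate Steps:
$G{\left(y \right)} = y^{2} - 4 y$ ($G{\left(y \right)} = \left(y^{2} - 5 y\right) + y = y^{2} - 4 y$)
$G{\left(-10 \right)} + 33 \left(-90\right) = - 10 \left(-4 - 10\right) + 33 \left(-90\right) = \left(-10\right) \left(-14\right) - 2970 = 140 - 2970 = -2830$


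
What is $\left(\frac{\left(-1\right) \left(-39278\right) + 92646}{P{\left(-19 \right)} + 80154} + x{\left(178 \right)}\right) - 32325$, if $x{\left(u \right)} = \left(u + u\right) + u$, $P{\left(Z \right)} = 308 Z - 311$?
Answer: $- \frac{2352115957}{73991} \approx -31789.0$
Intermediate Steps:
$P{\left(Z \right)} = -311 + 308 Z$
$x{\left(u \right)} = 3 u$ ($x{\left(u \right)} = 2 u + u = 3 u$)
$\left(\frac{\left(-1\right) \left(-39278\right) + 92646}{P{\left(-19 \right)} + 80154} + x{\left(178 \right)}\right) - 32325 = \left(\frac{\left(-1\right) \left(-39278\right) + 92646}{\left(-311 + 308 \left(-19\right)\right) + 80154} + 3 \cdot 178\right) - 32325 = \left(\frac{39278 + 92646}{\left(-311 - 5852\right) + 80154} + 534\right) - 32325 = \left(\frac{131924}{-6163 + 80154} + 534\right) - 32325 = \left(\frac{131924}{73991} + 534\right) - 32325 = \frac{39643118}{73991} - 32325 = - \frac{2352115957}{73991}$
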